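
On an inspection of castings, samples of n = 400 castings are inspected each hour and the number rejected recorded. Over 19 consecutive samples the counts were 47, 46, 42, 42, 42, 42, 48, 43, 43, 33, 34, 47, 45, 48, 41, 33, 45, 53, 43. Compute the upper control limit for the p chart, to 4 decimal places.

0.1540

p̄ = Σdᵢ / (k·n) = 817 / (19 × 400) = 0.10750
UCL = p̄ + 3·√(p̄(1−p̄)/n) = 0.10750 + 3 × √(0.10750×0.89250/400) = 0.10750 + 3 × 0.01549 = 0.15396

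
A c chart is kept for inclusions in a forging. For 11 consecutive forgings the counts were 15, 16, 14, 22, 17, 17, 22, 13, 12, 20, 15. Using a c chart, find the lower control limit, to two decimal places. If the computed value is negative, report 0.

4.40

c̄ = (15 + 16 + 14 + 22 + 17 + 17 + 22 + 13 + 12 + 20 + 15) / 11 = 183 / 11 = 16.6364
LCL = c̄ − 3√c̄ = 16.6364 − 3 × 4.0788 = 4.4001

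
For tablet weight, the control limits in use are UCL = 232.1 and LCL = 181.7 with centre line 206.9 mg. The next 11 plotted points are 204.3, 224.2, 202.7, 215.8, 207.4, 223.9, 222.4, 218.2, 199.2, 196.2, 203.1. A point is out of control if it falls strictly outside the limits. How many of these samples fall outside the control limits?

All 11 points lie within [181.7, 232.1].

0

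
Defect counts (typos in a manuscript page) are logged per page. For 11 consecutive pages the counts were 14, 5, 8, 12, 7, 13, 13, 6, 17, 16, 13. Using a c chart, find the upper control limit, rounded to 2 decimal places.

c̄ = (14 + 5 + 8 + 12 + 7 + 13 + 13 + 6 + 17 + 16 + 13) / 11 = 124 / 11 = 11.2727
UCL = c̄ + 3√c̄ = 11.2727 + 3 × √11.2727 = 11.2727 + 3 × 3.3575 = 21.3452

21.35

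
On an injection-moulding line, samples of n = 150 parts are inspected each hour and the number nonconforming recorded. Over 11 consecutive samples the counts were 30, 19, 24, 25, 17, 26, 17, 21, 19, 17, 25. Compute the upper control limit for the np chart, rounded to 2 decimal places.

34.77

p̄ = Σdᵢ / (k·n) = 240 / (11 × 150) = 0.14545
UCL = np̄ + 3·√(np̄(1−p̄)) = 21.8182 + 3 × √(21.8182×0.85455) = 21.8182 + 3 × 4.3179 = 34.7720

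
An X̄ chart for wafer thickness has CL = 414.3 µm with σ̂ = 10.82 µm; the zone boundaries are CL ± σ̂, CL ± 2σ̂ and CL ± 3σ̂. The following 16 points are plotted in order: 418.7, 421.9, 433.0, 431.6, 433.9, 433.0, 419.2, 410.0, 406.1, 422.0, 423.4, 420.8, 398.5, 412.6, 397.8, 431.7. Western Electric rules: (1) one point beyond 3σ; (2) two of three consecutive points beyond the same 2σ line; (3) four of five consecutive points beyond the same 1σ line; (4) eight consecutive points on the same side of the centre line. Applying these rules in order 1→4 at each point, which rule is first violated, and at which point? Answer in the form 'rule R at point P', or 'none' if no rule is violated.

rule 3 at point 6

Zone of each point (C = within 1σ̂, B = 1σ̂–2σ̂, A = 2σ̂–3σ̂, * = beyond 3σ̂; sign = side of CL): 1:+C, 2:+C, 3:+B, 4:+B, 5:+B, 6:+B, 7:+C, 8:-C, 9:-C, 10:+C, 11:+C, 12:+C, 13:-B, 14:-C, 15:-B, 16:+B
Rule 3 (four of five consecutive points beyond the same 1σ limit) is satisfied at point 6.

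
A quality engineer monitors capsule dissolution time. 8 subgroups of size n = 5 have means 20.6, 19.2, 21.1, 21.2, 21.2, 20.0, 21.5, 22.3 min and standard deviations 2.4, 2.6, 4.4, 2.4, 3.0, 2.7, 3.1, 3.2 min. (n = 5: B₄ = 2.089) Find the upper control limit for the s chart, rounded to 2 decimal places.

6.21

s̄ = (2.4 + 2.6 + 4.4 + 2.4 + 3.0 + 2.7 + 3.1 + 3.2) / 8 = 2.9750
UCL_s = B₄·s̄ = 2.089 × 2.9750 = 6.2148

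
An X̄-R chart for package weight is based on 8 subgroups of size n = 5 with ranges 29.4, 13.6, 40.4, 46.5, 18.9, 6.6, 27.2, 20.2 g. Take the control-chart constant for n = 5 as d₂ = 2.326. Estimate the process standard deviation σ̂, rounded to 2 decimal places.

10.90

R̄ = (29.4 + 13.6 + 40.4 + 46.5 + 18.9 + 6.6 + 27.2 + 20.2) / 8 = 25.3500
σ̂ = R̄ / d₂ = 25.3500 / 2.326 = 10.8985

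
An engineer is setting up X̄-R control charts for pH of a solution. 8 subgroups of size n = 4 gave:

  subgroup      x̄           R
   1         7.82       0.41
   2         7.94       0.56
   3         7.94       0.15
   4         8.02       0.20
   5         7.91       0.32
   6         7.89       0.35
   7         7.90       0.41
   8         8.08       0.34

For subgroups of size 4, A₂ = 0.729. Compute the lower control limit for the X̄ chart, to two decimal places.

X̄̄ = (7.82 + 7.94 + 7.94 + 8.02 + 7.91 + 7.89 + 7.90 + 8.08) / 8 = 63.5000 / 8 = 7.9375
R̄ = (0.41 + 0.56 + 0.15 + 0.20 + 0.32 + 0.35 + 0.41 + 0.34) / 8 = 2.7400 / 8 = 0.3425
LCL = X̄̄ − A₂·R̄ = 7.9375 − 0.729 × 0.3425 = 7.6878

7.69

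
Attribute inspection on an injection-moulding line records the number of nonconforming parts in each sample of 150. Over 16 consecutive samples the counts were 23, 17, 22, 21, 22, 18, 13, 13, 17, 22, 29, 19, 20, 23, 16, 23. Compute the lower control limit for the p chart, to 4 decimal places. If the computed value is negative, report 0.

p̄ = Σdᵢ / (k·n) = 318 / (16 × 150) = 0.13250
LCL = p̄ − 3·√(p̄(1−p̄)/n) = 0.13250 − 3 × 0.02768 = 0.04945

0.0495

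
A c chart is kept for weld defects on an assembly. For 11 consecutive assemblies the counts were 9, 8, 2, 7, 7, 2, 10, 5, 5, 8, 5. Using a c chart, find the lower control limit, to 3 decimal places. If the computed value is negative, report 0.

0.000

c̄ = (9 + 8 + 2 + 7 + 7 + 2 + 10 + 5 + 5 + 8 + 5) / 11 = 68 / 11 = 6.1818
LCL = c̄ − 3√c̄ = 6.1818 − 3 × 2.4863 = -1.2772 → 0 (cannot be negative)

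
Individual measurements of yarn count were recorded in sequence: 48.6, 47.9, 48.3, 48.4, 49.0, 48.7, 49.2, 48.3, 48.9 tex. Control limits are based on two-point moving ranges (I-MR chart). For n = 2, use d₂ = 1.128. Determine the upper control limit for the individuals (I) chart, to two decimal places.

49.95

X̄ = (48.6 + 47.9 + 48.3 + 48.4 + 49.0 + 48.7 + 49.2 + 48.3 + 48.9) / 9 = 48.5889
Moving ranges: 0.7, 0.4, 0.1, 0.6, 0.3, 0.5, 0.9, 0.6; M̄R̄ = 4.1000 / 8 = 0.5125
UCL = X̄ + 3·M̄R̄/d₂ = 48.5889 + 3 × 0.5125 / 1.128 = 49.9519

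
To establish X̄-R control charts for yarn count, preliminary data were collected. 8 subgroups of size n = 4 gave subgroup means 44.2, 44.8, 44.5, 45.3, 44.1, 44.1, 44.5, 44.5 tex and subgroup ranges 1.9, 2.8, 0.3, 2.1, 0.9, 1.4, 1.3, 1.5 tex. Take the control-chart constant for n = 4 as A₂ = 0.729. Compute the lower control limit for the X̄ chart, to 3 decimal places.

43.388

X̄̄ = (44.2 + 44.8 + 44.5 + 45.3 + 44.1 + 44.1 + 44.5 + 44.5) / 8 = 356.0000 / 8 = 44.5000
R̄ = (1.9 + 2.8 + 0.3 + 2.1 + 0.9 + 1.4 + 1.3 + 1.5) / 8 = 12.2000 / 8 = 1.5250
LCL = X̄̄ − A₂·R̄ = 44.5000 − 0.729 × 1.5250 = 43.3883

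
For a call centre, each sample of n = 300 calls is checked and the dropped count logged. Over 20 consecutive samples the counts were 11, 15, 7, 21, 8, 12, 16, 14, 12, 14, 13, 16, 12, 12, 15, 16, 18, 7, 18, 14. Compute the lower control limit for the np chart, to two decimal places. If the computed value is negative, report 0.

p̄ = Σdᵢ / (k·n) = 271 / (20 × 300) = 0.04517
LCL = np̄ − 3·√(np̄(1−p̄)) = 13.5500 − 3 × 3.5969 = 2.7592

2.76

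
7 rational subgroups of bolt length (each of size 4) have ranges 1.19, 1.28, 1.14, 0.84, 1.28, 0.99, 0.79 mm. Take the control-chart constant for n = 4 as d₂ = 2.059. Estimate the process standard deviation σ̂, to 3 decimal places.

R̄ = (1.19 + 1.28 + 1.14 + 0.84 + 1.28 + 0.99 + 0.79) / 7 = 1.0729
σ̂ = R̄ / d₂ = 1.0729 / 2.059 = 0.5211

0.521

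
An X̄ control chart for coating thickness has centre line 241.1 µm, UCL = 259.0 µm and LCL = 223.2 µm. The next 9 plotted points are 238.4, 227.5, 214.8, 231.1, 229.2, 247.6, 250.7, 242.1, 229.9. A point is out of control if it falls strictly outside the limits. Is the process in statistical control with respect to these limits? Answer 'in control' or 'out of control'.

out of control

Compare each point to [223.2, 259.0]: sample 3 = 214.8 < LCL.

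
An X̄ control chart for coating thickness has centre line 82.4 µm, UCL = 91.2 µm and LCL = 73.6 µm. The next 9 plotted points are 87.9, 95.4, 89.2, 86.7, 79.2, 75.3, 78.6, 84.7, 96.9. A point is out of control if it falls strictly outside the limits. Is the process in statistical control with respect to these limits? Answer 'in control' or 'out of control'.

Compare each point to [73.6, 91.2]: sample 2 = 95.4 > UCL; sample 9 = 96.9 > UCL.

out of control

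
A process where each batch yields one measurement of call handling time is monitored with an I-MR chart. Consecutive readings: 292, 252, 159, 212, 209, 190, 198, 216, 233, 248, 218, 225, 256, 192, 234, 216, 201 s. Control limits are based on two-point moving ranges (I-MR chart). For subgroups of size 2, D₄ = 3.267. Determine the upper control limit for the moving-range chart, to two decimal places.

96.58

Moving ranges: 40, 93, 53, 3, 19, 8, 18, 17, 15, 30, 7, 31, 64, 42, 18, 15; M̄R̄ = 473.0000 / 16 = 29.5625
UCL_MR = D₄·M̄R̄ = 3.267 × 29.5625 = 96.5807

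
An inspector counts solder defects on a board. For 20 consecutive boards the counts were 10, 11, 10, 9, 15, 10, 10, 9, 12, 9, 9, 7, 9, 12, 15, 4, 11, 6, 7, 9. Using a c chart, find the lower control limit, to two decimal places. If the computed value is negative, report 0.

c̄ = (10 + 11 + 10 + 9 + 15 + 10 + 10 + 9 + 12 + 9 + 9 + 7 + 9 + 12 + 15 + 4 + 11 + 6 + 7 + 9) / 20 = 194 / 20 = 9.7000
LCL = c̄ − 3√c̄ = 9.7000 − 3 × 3.1145 = 0.3566

0.36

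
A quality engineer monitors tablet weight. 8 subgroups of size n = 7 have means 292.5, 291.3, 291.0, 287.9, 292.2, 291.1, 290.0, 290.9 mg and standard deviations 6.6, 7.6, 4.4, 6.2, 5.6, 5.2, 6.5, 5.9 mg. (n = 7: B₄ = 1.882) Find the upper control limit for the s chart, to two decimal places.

11.29

s̄ = (6.6 + 7.6 + 4.4 + 6.2 + 5.6 + 5.2 + 6.5 + 5.9) / 8 = 6.0000
UCL_s = B₄·s̄ = 1.882 × 6.0000 = 11.2920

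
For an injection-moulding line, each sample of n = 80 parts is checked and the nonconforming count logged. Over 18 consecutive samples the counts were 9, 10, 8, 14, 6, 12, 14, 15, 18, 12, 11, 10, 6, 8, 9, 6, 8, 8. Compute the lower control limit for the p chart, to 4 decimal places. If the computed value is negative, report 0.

p̄ = Σdᵢ / (k·n) = 184 / (18 × 80) = 0.12778
LCL = p̄ − 3·√(p̄(1−p̄)/n) = 0.12778 − 3 × 0.03732 = 0.01580

0.0158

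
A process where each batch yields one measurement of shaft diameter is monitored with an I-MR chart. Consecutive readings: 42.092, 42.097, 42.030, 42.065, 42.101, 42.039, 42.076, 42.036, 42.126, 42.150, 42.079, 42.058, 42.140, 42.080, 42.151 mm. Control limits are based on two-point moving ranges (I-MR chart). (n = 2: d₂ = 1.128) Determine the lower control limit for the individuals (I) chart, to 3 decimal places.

41.955

X̄ = (42.092 + 42.097 + 42.030 + 42.065 + 42.101 + 42.039 + 42.076 + 42.036 + 42.126 + 42.150 + 42.079 + 42.058 + 42.140 + 42.080 + 42.151) / 15 = 42.0880
Moving ranges: 0.005, 0.067, 0.035, 0.036, 0.062, 0.037, 0.040, 0.090, 0.024, 0.071, 0.021, 0.082, 0.060, 0.071; M̄R̄ = 0.7010 / 14 = 0.0501
LCL = X̄ − 3·M̄R̄/d₂ = 42.0880 − 3 × 0.0501 / 1.128 = 41.9548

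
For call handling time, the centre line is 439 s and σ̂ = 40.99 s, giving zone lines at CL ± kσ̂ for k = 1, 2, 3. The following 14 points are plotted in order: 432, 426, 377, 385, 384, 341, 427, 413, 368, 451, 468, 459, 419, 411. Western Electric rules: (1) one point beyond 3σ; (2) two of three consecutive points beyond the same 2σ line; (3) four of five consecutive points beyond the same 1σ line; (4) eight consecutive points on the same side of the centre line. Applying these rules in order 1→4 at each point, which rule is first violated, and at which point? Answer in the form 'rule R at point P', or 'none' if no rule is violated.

Zone of each point (C = within 1σ̂, B = 1σ̂–2σ̂, A = 2σ̂–3σ̂, * = beyond 3σ̂; sign = side of CL): 1:-C, 2:-C, 3:-B, 4:-B, 5:-B, 6:-A, 7:-C, 8:-C, 9:-B, 10:+C, 11:+C, 12:+C, 13:-C, 14:-C
Rule 3 (four of five consecutive points beyond the same 1σ limit) is satisfied at point 6.

rule 3 at point 6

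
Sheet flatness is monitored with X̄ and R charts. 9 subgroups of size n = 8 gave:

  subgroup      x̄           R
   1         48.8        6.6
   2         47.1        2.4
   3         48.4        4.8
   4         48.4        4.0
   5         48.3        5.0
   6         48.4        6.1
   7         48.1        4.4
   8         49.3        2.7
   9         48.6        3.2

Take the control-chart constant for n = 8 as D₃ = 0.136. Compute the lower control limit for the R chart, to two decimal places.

R̄ = (6.6 + 2.4 + 4.8 + 4.0 + 5.0 + 6.1 + 4.4 + 2.7 + 3.2) / 9 = 39.2000 / 9 = 4.3556
LCL_R = D₃·R̄ = 0.136 × 4.3556 = 0.5924

0.59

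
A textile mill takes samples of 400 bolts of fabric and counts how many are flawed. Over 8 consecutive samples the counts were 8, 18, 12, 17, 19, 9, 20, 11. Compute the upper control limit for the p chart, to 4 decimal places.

0.0634

p̄ = Σdᵢ / (k·n) = 114 / (8 × 400) = 0.03562
UCL = p̄ + 3·√(p̄(1−p̄)/n) = 0.03562 + 3 × √(0.03562×0.96437/400) = 0.03562 + 3 × 0.00927 = 0.06343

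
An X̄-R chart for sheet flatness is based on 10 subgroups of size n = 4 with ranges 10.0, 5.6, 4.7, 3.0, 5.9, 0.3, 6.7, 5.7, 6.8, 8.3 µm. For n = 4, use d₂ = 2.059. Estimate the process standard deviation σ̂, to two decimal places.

2.77

R̄ = (10.0 + 5.6 + 4.7 + 3.0 + 5.9 + 0.3 + 6.7 + 5.7 + 6.8 + 8.3) / 10 = 5.7000
σ̂ = R̄ / d₂ = 5.7000 / 2.059 = 2.7683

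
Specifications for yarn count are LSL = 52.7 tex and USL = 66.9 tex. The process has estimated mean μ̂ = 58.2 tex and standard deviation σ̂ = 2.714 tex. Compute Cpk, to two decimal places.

0.68

Cpu = (USL − μ̂) / (3σ̂) = (66.9 − 58.2) / (3 × 2.714) = 1.0685; Cpl = (μ̂ − LSL) / (3σ̂) = (58.2 − 52.7) / (3 × 2.714) = 0.6755; Cpk = min(Cpu, Cpl) = 0.6755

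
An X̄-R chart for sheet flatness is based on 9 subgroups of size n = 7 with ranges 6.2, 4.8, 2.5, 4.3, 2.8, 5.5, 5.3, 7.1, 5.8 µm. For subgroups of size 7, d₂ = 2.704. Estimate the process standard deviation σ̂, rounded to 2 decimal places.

1.82

R̄ = (6.2 + 4.8 + 2.5 + 4.3 + 2.8 + 5.5 + 5.3 + 7.1 + 5.8) / 9 = 4.9222
σ̂ = R̄ / d₂ = 4.9222 / 2.704 = 1.8203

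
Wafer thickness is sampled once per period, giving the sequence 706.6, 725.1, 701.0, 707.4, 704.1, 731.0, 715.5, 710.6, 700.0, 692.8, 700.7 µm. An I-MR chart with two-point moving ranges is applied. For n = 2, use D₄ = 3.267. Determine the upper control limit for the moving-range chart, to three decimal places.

40.936

Moving ranges: 18.5, 24.1, 6.4, 3.3, 26.9, 15.5, 4.9, 10.6, 7.2, 7.9; M̄R̄ = 125.3000 / 10 = 12.5300
UCL_MR = D₄·M̄R̄ = 3.267 × 12.5300 = 40.9355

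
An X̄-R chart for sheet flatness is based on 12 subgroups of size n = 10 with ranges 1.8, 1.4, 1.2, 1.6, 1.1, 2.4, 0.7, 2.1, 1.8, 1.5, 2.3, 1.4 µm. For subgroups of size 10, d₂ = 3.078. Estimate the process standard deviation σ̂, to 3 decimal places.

R̄ = (1.8 + 1.4 + 1.2 + 1.6 + 1.1 + 2.4 + 0.7 + 2.1 + 1.8 + 1.5 + 2.3 + 1.4) / 12 = 1.6083
σ̂ = R̄ / d₂ = 1.6083 / 3.078 = 0.5225

0.523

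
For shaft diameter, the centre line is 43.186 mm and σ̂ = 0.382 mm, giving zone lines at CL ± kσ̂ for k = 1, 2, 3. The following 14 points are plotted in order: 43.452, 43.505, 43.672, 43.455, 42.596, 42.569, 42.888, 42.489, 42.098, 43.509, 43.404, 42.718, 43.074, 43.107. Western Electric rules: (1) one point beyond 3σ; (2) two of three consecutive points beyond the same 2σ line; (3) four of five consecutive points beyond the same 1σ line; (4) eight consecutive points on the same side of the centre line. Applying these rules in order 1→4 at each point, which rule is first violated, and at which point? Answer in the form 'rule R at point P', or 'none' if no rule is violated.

rule 3 at point 9

Zone of each point (C = within 1σ̂, B = 1σ̂–2σ̂, A = 2σ̂–3σ̂, * = beyond 3σ̂; sign = side of CL): 1:+C, 2:+C, 3:+B, 4:+C, 5:-B, 6:-B, 7:-C, 8:-B, 9:-A, 10:+C, 11:+C, 12:-B, 13:-C, 14:-C
Rule 3 (four of five consecutive points beyond the same 1σ limit) is satisfied at point 9.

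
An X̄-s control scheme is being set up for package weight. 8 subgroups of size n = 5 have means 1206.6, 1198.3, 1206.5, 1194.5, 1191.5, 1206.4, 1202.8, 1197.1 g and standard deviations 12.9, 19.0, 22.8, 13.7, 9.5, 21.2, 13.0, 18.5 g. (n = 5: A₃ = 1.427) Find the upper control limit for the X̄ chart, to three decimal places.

X̄̄ = (1206.6 + 1198.3 + 1206.5 + 1194.5 + 1191.5 + 1206.4 + 1202.8 + 1197.1) / 8 = 1200.4625
s̄ = (12.9 + 19.0 + 22.8 + 13.7 + 9.5 + 21.2 + 13.0 + 18.5) / 8 = 16.3250
UCL = X̄̄ + A₃·s̄ = 1200.4625 + 1.427 × 16.3250 = 1223.7583

1223.758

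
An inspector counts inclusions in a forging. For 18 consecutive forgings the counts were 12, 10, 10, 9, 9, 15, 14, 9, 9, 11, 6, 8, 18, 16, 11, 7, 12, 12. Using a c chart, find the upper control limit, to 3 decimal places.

c̄ = (12 + 10 + 10 + 9 + 9 + 15 + 14 + 9 + 9 + 11 + 6 + 8 + 18 + 16 + 11 + 7 + 12 + 12) / 18 = 198 / 18 = 11.0000
UCL = c̄ + 3√c̄ = 11.0000 + 3 × √11.0000 = 11.0000 + 3 × 3.3166 = 20.9499

20.950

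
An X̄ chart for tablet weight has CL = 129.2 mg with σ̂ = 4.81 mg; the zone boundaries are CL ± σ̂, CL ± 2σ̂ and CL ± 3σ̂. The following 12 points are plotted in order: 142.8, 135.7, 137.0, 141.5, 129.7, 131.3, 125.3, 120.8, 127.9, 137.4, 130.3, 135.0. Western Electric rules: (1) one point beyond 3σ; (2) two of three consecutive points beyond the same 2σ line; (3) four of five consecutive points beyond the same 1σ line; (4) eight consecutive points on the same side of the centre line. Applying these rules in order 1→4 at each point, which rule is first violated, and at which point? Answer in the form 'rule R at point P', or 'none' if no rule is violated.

Zone of each point (C = within 1σ̂, B = 1σ̂–2σ̂, A = 2σ̂–3σ̂, * = beyond 3σ̂; sign = side of CL): 1:+A, 2:+B, 3:+B, 4:+A, 5:+C, 6:+C, 7:-C, 8:-B, 9:-C, 10:+B, 11:+C, 12:+B
Rule 3 (four of five consecutive points beyond the same 1σ limit) is satisfied at point 4.

rule 3 at point 4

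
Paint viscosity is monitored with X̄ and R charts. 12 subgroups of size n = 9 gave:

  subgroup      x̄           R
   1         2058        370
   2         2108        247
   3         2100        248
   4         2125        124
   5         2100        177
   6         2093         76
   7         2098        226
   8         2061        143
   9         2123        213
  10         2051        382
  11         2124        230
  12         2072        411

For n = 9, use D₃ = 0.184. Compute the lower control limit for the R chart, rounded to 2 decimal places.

43.65

R̄ = (370 + 247 + 248 + 124 + 177 + 76 + 226 + 143 + 213 + 382 + 230 + 411) / 12 = 2847.0000 / 12 = 237.2500
LCL_R = D₃·R̄ = 0.184 × 237.2500 = 43.6540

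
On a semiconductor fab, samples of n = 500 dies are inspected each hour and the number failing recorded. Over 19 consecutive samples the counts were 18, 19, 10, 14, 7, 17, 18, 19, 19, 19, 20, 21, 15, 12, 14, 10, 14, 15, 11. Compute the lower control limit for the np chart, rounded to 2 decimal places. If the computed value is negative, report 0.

3.79

p̄ = Σdᵢ / (k·n) = 292 / (19 × 500) = 0.03074
LCL = np̄ − 3·√(np̄(1−p̄)) = 15.3684 − 3 × 3.8595 = 3.7898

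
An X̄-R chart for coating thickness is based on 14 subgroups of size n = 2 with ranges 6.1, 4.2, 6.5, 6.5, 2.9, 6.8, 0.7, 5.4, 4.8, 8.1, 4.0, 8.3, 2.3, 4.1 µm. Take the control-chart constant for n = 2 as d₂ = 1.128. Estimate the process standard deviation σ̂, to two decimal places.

4.48

R̄ = (6.1 + 4.2 + 6.5 + 6.5 + 2.9 + 6.8 + 0.7 + 5.4 + 4.8 + 8.1 + 4.0 + 8.3 + 2.3 + 4.1) / 14 = 5.0500
σ̂ = R̄ / d₂ = 5.0500 / 1.128 = 4.4770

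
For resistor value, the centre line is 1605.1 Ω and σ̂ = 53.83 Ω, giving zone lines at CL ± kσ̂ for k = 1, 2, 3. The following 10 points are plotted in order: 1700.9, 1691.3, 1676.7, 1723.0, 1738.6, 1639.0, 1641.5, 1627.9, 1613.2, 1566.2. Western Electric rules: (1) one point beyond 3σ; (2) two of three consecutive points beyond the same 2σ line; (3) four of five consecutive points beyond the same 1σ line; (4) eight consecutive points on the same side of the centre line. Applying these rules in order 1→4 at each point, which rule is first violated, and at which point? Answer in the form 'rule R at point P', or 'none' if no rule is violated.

Zone of each point (C = within 1σ̂, B = 1σ̂–2σ̂, A = 2σ̂–3σ̂, * = beyond 3σ̂; sign = side of CL): 1:+B, 2:+B, 3:+B, 4:+A, 5:+A, 6:+C, 7:+C, 8:+C, 9:+C, 10:-C
Rule 3 (four of five consecutive points beyond the same 1σ limit) is satisfied at point 4.

rule 3 at point 4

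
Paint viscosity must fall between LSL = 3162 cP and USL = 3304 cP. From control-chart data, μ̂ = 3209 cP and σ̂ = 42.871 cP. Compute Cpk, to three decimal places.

0.365

Cpu = (USL − μ̂) / (3σ̂) = (3304 − 3209) / (3 × 42.871) = 0.7387; Cpl = (μ̂ − LSL) / (3σ̂) = (3209 − 3162) / (3 × 42.871) = 0.3654; Cpk = min(Cpu, Cpl) = 0.3654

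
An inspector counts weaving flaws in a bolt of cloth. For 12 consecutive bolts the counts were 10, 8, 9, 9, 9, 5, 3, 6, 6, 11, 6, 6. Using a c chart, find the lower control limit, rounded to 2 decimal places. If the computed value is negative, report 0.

0.00

c̄ = (10 + 8 + 9 + 9 + 9 + 5 + 3 + 6 + 6 + 11 + 6 + 6) / 12 = 88 / 12 = 7.3333
LCL = c̄ − 3√c̄ = 7.3333 − 3 × 2.7080 = -0.7907 → 0 (cannot be negative)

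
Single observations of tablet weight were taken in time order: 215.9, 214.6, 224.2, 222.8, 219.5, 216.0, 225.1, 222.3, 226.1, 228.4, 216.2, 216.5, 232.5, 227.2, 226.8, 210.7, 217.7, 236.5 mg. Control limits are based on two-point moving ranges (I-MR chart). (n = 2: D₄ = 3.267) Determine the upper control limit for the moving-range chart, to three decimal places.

21.754

Moving ranges: 1.3, 9.6, 1.4, 3.3, 3.5, 9.1, 2.8, 3.8, 2.3, 12.2, 0.3, 16.0, 5.3, 0.4, 16.1, 7.0, 18.8; M̄R̄ = 113.2000 / 17 = 6.6588
UCL_MR = D₄·M̄R̄ = 3.267 × 6.6588 = 21.7544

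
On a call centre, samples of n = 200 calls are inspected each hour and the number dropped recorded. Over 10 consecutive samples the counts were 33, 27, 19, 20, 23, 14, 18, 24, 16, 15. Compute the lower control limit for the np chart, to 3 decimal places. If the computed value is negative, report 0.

7.921

p̄ = Σdᵢ / (k·n) = 209 / (10 × 200) = 0.10450
LCL = np̄ − 3·√(np̄(1−p̄)) = 20.9000 − 3 × 4.3262 = 7.9214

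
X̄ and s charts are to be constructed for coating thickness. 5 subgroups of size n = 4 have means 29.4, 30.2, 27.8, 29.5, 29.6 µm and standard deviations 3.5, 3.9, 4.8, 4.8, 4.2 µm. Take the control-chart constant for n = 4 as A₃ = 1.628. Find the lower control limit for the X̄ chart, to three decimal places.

X̄̄ = (29.4 + 30.2 + 27.8 + 29.5 + 29.6) / 5 = 29.3000
s̄ = (3.5 + 3.9 + 4.8 + 4.8 + 4.2) / 5 = 4.2400
LCL = X̄̄ − A₃·s̄ = 29.3000 − 1.628 × 4.2400 = 22.3973

22.397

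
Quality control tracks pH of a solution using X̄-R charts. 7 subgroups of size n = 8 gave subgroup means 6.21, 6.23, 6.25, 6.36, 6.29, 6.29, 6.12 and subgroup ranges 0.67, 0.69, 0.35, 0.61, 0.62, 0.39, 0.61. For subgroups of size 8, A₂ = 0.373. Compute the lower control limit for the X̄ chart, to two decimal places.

X̄̄ = (6.21 + 6.23 + 6.25 + 6.36 + 6.29 + 6.29 + 6.12) / 7 = 43.7500 / 7 = 6.2500
R̄ = (0.67 + 0.69 + 0.35 + 0.61 + 0.62 + 0.39 + 0.61) / 7 = 3.9400 / 7 = 0.5629
LCL = X̄̄ − A₂·R̄ = 6.2500 − 0.373 × 0.5629 = 6.0401

6.04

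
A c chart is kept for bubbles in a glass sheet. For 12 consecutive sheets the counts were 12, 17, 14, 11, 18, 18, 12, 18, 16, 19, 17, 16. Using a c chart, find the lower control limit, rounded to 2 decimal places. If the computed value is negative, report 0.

c̄ = (12 + 17 + 14 + 11 + 18 + 18 + 12 + 18 + 16 + 19 + 17 + 16) / 12 = 188 / 12 = 15.6667
LCL = c̄ − 3√c̄ = 15.6667 − 3 × 3.9581 = 3.7923

3.79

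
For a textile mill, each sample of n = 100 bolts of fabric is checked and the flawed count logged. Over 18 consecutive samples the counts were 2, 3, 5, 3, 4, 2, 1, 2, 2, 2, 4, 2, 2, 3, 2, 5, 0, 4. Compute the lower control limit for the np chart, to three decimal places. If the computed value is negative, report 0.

p̄ = Σdᵢ / (k·n) = 48 / (18 × 100) = 0.02667
LCL = np̄ − 3·√(np̄(1−p̄)) = 2.6667 − 3 × 1.6111 = -2.1666 → 0 (negative, so LCL = 0)

0.000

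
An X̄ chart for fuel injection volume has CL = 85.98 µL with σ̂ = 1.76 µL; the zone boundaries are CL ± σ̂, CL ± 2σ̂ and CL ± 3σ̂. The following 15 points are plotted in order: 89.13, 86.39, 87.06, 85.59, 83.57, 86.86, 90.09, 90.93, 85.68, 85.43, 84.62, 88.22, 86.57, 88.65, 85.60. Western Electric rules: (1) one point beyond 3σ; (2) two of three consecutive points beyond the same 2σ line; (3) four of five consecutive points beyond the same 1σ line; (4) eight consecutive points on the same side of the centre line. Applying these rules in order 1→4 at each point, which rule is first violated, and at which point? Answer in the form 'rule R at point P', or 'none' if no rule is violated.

Zone of each point (C = within 1σ̂, B = 1σ̂–2σ̂, A = 2σ̂–3σ̂, * = beyond 3σ̂; sign = side of CL): 1:+B, 2:+C, 3:+C, 4:-C, 5:-B, 6:+C, 7:+A, 8:+A, 9:-C, 10:-C, 11:-C, 12:+B, 13:+C, 14:+B, 15:-C
Rule 2 (two of three consecutive points beyond the same 2σ limit) is satisfied at point 8.

rule 2 at point 8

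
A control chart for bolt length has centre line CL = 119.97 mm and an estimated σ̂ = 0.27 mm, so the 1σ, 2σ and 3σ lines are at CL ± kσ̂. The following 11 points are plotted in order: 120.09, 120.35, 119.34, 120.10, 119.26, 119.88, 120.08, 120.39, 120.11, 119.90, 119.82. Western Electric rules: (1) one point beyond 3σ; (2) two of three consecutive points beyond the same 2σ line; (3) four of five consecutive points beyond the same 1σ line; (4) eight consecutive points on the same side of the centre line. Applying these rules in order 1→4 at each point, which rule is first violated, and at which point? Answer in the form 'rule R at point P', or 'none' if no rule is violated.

Zone of each point (C = within 1σ̂, B = 1σ̂–2σ̂, A = 2σ̂–3σ̂, * = beyond 3σ̂; sign = side of CL): 1:+C, 2:+B, 3:-A, 4:+C, 5:-A, 6:-C, 7:+C, 8:+B, 9:+C, 10:-C, 11:-C
Rule 2 (two of three consecutive points beyond the same 2σ limit) is satisfied at point 5.

rule 2 at point 5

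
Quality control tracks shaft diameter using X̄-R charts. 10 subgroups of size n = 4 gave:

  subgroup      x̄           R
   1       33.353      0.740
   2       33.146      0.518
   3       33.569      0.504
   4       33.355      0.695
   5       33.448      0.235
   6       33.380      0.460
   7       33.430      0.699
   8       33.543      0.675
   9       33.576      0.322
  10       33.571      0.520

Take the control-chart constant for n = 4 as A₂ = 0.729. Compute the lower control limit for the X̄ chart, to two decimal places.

33.05

X̄̄ = (33.353 + 33.146 + 33.569 + 33.355 + 33.448 + 33.380 + 33.430 + 33.543 + 33.576 + 33.571) / 10 = 334.3710 / 10 = 33.4371
R̄ = (0.740 + 0.518 + 0.504 + 0.695 + 0.235 + 0.460 + 0.699 + 0.675 + 0.322 + 0.520) / 10 = 5.3680 / 10 = 0.5368
LCL = X̄̄ − A₂·R̄ = 33.4371 − 0.729 × 0.5368 = 33.0458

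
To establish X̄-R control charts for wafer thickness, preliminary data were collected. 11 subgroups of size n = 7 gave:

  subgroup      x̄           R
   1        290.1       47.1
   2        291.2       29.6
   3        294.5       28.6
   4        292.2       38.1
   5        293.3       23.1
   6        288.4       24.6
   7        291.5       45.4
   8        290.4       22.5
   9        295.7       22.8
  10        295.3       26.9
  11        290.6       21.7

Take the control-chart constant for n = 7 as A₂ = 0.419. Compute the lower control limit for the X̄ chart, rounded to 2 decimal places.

X̄̄ = (290.1 + 291.2 + 294.5 + 292.2 + 293.3 + 288.4 + 291.5 + 290.4 + 295.7 + 295.3 + 290.6) / 11 = 3213.2000 / 11 = 292.1091
R̄ = (47.1 + 29.6 + 28.6 + 38.1 + 23.1 + 24.6 + 45.4 + 22.5 + 22.8 + 26.9 + 21.7) / 11 = 330.4000 / 11 = 30.0364
LCL = X̄̄ − A₂·R̄ = 292.1091 − 0.419 × 30.0364 = 279.5239

279.52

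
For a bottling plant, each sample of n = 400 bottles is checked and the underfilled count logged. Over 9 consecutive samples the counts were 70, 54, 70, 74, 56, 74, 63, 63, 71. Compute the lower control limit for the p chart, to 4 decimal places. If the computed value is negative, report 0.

0.1096

p̄ = Σdᵢ / (k·n) = 595 / (9 × 400) = 0.16528
LCL = p̄ − 3·√(p̄(1−p̄)/n) = 0.16528 − 3 × 0.01857 = 0.10956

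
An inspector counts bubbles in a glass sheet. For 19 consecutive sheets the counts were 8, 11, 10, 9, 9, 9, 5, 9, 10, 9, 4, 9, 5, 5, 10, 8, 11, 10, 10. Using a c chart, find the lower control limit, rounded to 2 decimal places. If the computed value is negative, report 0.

c̄ = (8 + 11 + 10 + 9 + 9 + 9 + 5 + 9 + 10 + 9 + 4 + 9 + 5 + 5 + 10 + 8 + 11 + 10 + 10) / 19 = 161 / 19 = 8.4737
LCL = c̄ − 3√c̄ = 8.4737 − 3 × 2.9110 = -0.2592 → 0 (cannot be negative)

0.00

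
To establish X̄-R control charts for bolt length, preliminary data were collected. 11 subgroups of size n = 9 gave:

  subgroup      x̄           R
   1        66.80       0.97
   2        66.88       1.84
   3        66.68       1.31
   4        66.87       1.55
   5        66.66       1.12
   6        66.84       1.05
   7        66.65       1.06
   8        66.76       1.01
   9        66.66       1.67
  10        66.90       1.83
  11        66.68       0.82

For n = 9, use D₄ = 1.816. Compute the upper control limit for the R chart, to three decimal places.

R̄ = (0.97 + 1.84 + 1.31 + 1.55 + 1.12 + 1.05 + 1.06 + 1.01 + 1.67 + 1.83 + 0.82) / 11 = 14.2300 / 11 = 1.2936
UCL_R = D₄·R̄ = 1.816 × 1.2936 = 2.3492

2.349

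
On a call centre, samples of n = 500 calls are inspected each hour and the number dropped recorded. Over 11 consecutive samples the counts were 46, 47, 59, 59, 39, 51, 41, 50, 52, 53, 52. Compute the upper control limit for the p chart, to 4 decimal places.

p̄ = Σdᵢ / (k·n) = 549 / (11 × 500) = 0.09982
UCL = p̄ + 3·√(p̄(1−p̄)/n) = 0.09982 + 3 × √(0.09982×0.90018/500) = 0.09982 + 3 × 0.01341 = 0.14003

0.1400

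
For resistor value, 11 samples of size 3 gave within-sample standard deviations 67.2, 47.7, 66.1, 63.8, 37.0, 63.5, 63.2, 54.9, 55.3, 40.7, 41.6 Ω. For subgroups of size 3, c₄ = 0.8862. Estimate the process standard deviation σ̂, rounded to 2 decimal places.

s̄ = (67.2 + 47.7 + 66.1 + 63.8 + 37.0 + 63.5 + 63.2 + 54.9 + 55.3 + 40.7 + 41.6) / 11 = 54.6364
σ̂ = s̄ / c₄ = 54.6364 / 0.8862 = 61.6524

61.65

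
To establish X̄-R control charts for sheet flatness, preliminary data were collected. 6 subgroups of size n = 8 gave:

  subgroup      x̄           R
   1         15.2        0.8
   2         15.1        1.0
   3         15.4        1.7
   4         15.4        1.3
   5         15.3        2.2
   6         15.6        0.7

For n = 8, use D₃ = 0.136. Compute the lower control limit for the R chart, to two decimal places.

0.17

R̄ = (0.8 + 1.0 + 1.7 + 1.3 + 2.2 + 0.7) / 6 = 7.7000 / 6 = 1.2833
LCL_R = D₃·R̄ = 0.136 × 1.2833 = 0.1745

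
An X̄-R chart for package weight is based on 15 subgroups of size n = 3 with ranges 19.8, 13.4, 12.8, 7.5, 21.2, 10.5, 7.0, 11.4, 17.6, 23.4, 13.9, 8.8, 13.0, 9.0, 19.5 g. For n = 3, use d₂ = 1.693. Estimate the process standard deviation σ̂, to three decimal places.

8.222

R̄ = (19.8 + 13.4 + 12.8 + 7.5 + 21.2 + 10.5 + 7.0 + 11.4 + 17.6 + 23.4 + 13.9 + 8.8 + 13.0 + 9.0 + 19.5) / 15 = 13.9200
σ̂ = R̄ / d₂ = 13.9200 / 1.693 = 8.2221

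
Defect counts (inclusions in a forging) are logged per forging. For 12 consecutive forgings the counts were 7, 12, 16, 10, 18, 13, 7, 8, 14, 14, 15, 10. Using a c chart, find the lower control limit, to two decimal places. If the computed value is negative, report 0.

1.61

c̄ = (7 + 12 + 16 + 10 + 18 + 13 + 7 + 8 + 14 + 14 + 15 + 10) / 12 = 144 / 12 = 12.0000
LCL = c̄ − 3√c̄ = 12.0000 − 3 × 3.4641 = 1.6077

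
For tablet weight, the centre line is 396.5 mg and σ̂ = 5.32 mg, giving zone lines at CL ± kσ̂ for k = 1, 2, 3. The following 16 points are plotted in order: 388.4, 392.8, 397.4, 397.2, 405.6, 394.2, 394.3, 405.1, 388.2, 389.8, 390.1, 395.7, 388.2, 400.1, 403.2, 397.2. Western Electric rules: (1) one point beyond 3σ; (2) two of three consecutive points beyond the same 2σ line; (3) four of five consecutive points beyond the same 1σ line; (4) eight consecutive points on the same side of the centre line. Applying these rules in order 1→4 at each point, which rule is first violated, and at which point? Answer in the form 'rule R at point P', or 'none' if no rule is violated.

Zone of each point (C = within 1σ̂, B = 1σ̂–2σ̂, A = 2σ̂–3σ̂, * = beyond 3σ̂; sign = side of CL): 1:-B, 2:-C, 3:+C, 4:+C, 5:+B, 6:-C, 7:-C, 8:+B, 9:-B, 10:-B, 11:-B, 12:-C, 13:-B, 14:+C, 15:+B, 16:+C
Rule 3 (four of five consecutive points beyond the same 1σ limit) is satisfied at point 13.

rule 3 at point 13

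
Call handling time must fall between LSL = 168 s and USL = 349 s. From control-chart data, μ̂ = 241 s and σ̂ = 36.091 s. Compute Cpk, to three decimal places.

0.674

Cpu = (USL − μ̂) / (3σ̂) = (349 − 241) / (3 × 36.091) = 0.9975; Cpl = (μ̂ − LSL) / (3σ̂) = (241 − 168) / (3 × 36.091) = 0.6742; Cpk = min(Cpu, Cpl) = 0.6742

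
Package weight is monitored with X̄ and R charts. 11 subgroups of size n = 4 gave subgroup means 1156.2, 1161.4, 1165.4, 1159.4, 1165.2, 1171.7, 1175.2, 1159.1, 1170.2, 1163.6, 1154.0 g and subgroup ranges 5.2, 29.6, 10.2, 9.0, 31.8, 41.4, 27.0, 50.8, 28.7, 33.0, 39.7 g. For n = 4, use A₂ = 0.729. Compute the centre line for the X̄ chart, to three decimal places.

1163.764

X̄̄ = (1156.2 + 1161.4 + 1165.4 + 1159.4 + 1165.2 + 1171.7 + 1175.2 + 1159.1 + 1170.2 + 1163.6 + 1154.0) / 11 = 12801.4000 / 11 = 1163.7636
CL = X̄̄ = 1163.7636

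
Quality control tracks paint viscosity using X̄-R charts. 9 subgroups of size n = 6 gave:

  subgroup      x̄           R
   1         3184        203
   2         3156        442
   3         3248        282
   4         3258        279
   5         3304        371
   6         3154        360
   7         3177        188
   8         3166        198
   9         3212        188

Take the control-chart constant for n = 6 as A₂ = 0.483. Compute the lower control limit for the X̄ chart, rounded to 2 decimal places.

X̄̄ = (3184 + 3156 + 3248 + 3258 + 3304 + 3154 + 3177 + 3166 + 3212) / 9 = 28859.0000 / 9 = 3206.5556
R̄ = (203 + 442 + 282 + 279 + 371 + 360 + 188 + 198 + 188) / 9 = 2511.0000 / 9 = 279.0000
LCL = X̄̄ − A₂·R̄ = 3206.5556 − 0.483 × 279.0000 = 3071.7986

3071.80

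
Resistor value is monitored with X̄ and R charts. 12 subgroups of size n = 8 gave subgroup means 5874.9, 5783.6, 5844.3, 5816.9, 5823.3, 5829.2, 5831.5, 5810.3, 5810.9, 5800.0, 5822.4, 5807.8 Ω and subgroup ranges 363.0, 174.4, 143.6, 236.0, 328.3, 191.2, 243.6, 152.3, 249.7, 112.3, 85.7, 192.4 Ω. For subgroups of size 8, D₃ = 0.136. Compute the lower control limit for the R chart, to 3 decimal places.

28.022

R̄ = (363.0 + 174.4 + 143.6 + 236.0 + 328.3 + 191.2 + 243.6 + 152.3 + 249.7 + 112.3 + 85.7 + 192.4) / 12 = 2472.5000 / 12 = 206.0417
LCL_R = D₃·R̄ = 0.136 × 206.0417 = 28.0217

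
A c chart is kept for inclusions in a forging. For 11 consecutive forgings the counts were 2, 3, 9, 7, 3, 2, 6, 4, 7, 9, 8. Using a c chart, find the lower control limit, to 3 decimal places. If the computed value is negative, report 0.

c̄ = (2 + 3 + 9 + 7 + 3 + 2 + 6 + 4 + 7 + 9 + 8) / 11 = 60 / 11 = 5.4545
LCL = c̄ − 3√c̄ = 5.4545 − 3 × 2.3355 = -1.5519 → 0 (cannot be negative)

0.000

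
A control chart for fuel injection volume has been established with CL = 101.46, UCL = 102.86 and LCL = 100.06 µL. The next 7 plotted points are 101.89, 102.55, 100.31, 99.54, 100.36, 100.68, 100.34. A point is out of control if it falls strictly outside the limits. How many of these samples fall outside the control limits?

Compare each point to [100.06, 102.86]: sample 4 = 99.54 < LCL.

1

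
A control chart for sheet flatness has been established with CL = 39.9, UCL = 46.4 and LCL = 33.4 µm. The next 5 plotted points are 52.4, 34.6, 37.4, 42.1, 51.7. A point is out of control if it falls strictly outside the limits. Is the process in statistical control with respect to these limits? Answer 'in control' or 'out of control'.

out of control

Compare each point to [33.4, 46.4]: sample 1 = 52.4 > UCL; sample 5 = 51.7 > UCL.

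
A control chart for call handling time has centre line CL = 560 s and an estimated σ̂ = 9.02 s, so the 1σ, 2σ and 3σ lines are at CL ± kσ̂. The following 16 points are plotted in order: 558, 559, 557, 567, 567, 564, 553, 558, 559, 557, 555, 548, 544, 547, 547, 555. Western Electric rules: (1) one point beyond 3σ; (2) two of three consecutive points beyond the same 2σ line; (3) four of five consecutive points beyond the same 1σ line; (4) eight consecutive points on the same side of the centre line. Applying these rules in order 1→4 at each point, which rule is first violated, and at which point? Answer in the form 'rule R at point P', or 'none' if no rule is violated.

Zone of each point (C = within 1σ̂, B = 1σ̂–2σ̂, A = 2σ̂–3σ̂, * = beyond 3σ̂; sign = side of CL): 1:-C, 2:-C, 3:-C, 4:+C, 5:+C, 6:+C, 7:-C, 8:-C, 9:-C, 10:-C, 11:-C, 12:-B, 13:-B, 14:-B, 15:-B, 16:-C
Rule 4 (eight consecutive points on the same side of the centre line) is satisfied at point 14.

rule 4 at point 14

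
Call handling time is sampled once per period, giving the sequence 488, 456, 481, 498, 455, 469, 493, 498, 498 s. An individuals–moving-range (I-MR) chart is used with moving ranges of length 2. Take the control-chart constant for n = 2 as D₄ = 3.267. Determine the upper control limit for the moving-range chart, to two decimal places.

Moving ranges: 32, 25, 17, 43, 14, 24, 5, 0; M̄R̄ = 160.0000 / 8 = 20.0000
UCL_MR = D₄·M̄R̄ = 3.267 × 20.0000 = 65.3400

65.34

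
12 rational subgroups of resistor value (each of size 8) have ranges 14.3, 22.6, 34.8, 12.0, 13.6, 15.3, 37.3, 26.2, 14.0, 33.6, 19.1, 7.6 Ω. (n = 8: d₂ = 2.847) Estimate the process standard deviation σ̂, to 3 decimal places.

7.329

R̄ = (14.3 + 22.6 + 34.8 + 12.0 + 13.6 + 15.3 + 37.3 + 26.2 + 14.0 + 33.6 + 19.1 + 7.6) / 12 = 20.8667
σ̂ = R̄ / d₂ = 20.8667 / 2.847 = 7.3294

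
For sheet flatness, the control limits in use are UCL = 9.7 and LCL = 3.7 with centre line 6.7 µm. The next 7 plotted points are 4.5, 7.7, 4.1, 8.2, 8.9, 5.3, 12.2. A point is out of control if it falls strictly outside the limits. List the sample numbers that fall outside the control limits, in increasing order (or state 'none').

7

Compare each point to [3.7, 9.7]: sample 7 = 12.2 > UCL.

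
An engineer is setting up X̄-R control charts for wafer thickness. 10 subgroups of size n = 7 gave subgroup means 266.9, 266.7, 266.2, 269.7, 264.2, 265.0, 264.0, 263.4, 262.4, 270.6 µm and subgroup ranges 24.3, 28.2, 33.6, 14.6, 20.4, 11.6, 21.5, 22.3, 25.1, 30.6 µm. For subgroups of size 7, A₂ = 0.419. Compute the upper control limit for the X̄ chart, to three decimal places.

X̄̄ = (266.9 + 266.7 + 266.2 + 269.7 + 264.2 + 265.0 + 264.0 + 263.4 + 262.4 + 270.6) / 10 = 2659.1000 / 10 = 265.9100
R̄ = (24.3 + 28.2 + 33.6 + 14.6 + 20.4 + 11.6 + 21.5 + 22.3 + 25.1 + 30.6) / 10 = 232.2000 / 10 = 23.2200
UCL = X̄̄ + A₂·R̄ = 265.9100 + 0.419 × 23.2200 = 275.6392

275.639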